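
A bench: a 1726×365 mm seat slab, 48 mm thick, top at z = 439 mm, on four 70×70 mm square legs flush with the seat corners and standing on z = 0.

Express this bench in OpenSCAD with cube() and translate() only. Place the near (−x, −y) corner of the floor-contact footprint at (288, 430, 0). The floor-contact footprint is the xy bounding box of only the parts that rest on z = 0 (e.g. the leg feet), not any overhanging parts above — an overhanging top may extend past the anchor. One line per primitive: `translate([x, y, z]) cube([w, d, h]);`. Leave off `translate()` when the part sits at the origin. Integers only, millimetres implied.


translate([288, 430, 391]) cube([1726, 365, 48]);
translate([288, 430, 0]) cube([70, 70, 391]);
translate([288, 725, 0]) cube([70, 70, 391]);
translate([1944, 430, 0]) cube([70, 70, 391]);
translate([1944, 725, 0]) cube([70, 70, 391]);


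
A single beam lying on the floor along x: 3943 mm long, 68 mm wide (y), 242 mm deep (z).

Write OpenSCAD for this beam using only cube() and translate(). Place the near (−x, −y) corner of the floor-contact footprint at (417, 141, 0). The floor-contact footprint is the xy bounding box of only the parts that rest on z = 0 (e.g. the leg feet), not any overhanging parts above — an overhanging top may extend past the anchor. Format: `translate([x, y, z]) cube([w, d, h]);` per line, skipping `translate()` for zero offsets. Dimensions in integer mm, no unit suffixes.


translate([417, 141, 0]) cube([3943, 68, 242]);


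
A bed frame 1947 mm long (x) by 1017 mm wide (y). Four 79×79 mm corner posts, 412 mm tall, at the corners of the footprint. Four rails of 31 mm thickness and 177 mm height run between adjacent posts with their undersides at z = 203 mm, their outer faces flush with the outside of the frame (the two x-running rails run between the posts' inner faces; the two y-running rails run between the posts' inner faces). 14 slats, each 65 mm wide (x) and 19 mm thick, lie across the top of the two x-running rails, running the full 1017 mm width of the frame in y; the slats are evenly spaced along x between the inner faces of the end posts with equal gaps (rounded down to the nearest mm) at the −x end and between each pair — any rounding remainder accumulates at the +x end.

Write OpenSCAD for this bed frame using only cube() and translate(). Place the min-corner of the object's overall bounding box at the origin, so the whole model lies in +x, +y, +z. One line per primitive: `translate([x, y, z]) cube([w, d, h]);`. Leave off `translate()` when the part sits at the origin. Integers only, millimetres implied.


cube([79, 79, 412]);
translate([0, 938, 0]) cube([79, 79, 412]);
translate([1868, 0, 0]) cube([79, 79, 412]);
translate([1868, 938, 0]) cube([79, 79, 412]);
translate([79, 0, 203]) cube([1789, 31, 177]);
translate([79, 986, 203]) cube([1789, 31, 177]);
translate([0, 79, 203]) cube([31, 859, 177]);
translate([1916, 79, 203]) cube([31, 859, 177]);
translate([137, 0, 380]) cube([65, 1017, 19]);
translate([260, 0, 380]) cube([65, 1017, 19]);
translate([383, 0, 380]) cube([65, 1017, 19]);
translate([506, 0, 380]) cube([65, 1017, 19]);
translate([629, 0, 380]) cube([65, 1017, 19]);
translate([752, 0, 380]) cube([65, 1017, 19]);
translate([875, 0, 380]) cube([65, 1017, 19]);
translate([998, 0, 380]) cube([65, 1017, 19]);
translate([1121, 0, 380]) cube([65, 1017, 19]);
translate([1244, 0, 380]) cube([65, 1017, 19]);
translate([1367, 0, 380]) cube([65, 1017, 19]);
translate([1490, 0, 380]) cube([65, 1017, 19]);
translate([1613, 0, 380]) cube([65, 1017, 19]);
translate([1736, 0, 380]) cube([65, 1017, 19]);


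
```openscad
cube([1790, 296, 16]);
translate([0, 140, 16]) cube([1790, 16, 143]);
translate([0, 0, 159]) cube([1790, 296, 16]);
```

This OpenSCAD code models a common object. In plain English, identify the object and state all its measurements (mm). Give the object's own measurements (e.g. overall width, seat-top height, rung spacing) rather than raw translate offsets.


An I-beam lying along x, 1790 mm long. Overall section height 175 mm. Two flanges 296 mm wide (y) and 16 mm thick, one on the floor and one at the top; a web 16 mm thick runs between them, centred on the flange width.


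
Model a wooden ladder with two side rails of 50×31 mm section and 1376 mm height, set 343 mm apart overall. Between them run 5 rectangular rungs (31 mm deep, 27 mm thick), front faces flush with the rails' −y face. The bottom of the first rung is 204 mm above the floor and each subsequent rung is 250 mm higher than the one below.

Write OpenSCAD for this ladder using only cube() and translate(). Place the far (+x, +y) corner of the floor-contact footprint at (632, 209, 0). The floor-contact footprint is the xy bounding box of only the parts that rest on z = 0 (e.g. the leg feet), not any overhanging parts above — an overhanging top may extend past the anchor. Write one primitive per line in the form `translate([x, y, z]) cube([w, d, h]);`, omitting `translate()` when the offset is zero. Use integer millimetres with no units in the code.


translate([289, 178, 0]) cube([50, 31, 1376]);
translate([582, 178, 0]) cube([50, 31, 1376]);
translate([339, 178, 204]) cube([243, 31, 27]);
translate([339, 178, 454]) cube([243, 31, 27]);
translate([339, 178, 704]) cube([243, 31, 27]);
translate([339, 178, 954]) cube([243, 31, 27]);
translate([339, 178, 1204]) cube([243, 31, 27]);


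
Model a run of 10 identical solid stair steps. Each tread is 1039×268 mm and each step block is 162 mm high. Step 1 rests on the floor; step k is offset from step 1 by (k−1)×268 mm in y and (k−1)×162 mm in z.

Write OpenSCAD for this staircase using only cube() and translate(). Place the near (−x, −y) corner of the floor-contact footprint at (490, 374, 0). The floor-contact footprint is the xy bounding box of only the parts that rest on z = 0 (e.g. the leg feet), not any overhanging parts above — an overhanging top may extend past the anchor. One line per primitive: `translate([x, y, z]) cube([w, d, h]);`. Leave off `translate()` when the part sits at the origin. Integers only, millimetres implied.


translate([490, 374, 0]) cube([1039, 268, 162]);
translate([490, 642, 162]) cube([1039, 268, 162]);
translate([490, 910, 324]) cube([1039, 268, 162]);
translate([490, 1178, 486]) cube([1039, 268, 162]);
translate([490, 1446, 648]) cube([1039, 268, 162]);
translate([490, 1714, 810]) cube([1039, 268, 162]);
translate([490, 1982, 972]) cube([1039, 268, 162]);
translate([490, 2250, 1134]) cube([1039, 268, 162]);
translate([490, 2518, 1296]) cube([1039, 268, 162]);
translate([490, 2786, 1458]) cube([1039, 268, 162]);


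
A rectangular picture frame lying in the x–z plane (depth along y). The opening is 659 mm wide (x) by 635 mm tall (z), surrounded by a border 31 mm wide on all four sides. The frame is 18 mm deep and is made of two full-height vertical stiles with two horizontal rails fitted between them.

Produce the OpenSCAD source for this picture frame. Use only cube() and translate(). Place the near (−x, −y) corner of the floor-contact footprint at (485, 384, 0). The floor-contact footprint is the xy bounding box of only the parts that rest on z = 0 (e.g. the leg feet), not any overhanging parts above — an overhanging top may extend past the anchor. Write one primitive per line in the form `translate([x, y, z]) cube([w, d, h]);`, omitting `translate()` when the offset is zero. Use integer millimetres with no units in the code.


translate([485, 384, 0]) cube([31, 18, 697]);
translate([1175, 384, 0]) cube([31, 18, 697]);
translate([516, 384, 0]) cube([659, 18, 31]);
translate([516, 384, 666]) cube([659, 18, 31]);


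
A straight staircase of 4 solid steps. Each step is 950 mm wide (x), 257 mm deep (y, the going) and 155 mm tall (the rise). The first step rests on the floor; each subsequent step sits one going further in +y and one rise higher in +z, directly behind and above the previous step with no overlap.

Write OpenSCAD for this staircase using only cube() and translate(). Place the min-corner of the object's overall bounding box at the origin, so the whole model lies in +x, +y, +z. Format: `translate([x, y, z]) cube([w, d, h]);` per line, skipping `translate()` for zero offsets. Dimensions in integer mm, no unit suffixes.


cube([950, 257, 155]);
translate([0, 257, 155]) cube([950, 257, 155]);
translate([0, 514, 310]) cube([950, 257, 155]);
translate([0, 771, 465]) cube([950, 257, 155]);


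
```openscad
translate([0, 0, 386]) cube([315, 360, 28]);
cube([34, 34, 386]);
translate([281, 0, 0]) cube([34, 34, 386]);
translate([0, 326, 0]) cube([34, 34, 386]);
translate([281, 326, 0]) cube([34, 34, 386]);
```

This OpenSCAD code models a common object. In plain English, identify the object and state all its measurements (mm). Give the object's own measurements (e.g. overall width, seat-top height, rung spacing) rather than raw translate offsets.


A simple wooden stool: a rectangular seat 315 mm (x) by 360 mm (y), 28 mm thick, top face at z = 414 mm, on four square legs, each 34×34 mm in cross-section. The legs rest on z = 0, each flush with a corner of the seat.


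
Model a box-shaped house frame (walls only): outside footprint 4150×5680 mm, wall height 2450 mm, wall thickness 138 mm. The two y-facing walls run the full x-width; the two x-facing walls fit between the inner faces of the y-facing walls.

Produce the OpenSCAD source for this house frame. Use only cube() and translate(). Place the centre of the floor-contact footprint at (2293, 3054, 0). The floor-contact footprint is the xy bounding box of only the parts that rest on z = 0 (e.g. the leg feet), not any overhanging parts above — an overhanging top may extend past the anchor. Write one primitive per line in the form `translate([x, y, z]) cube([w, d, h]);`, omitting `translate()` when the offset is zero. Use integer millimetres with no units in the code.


translate([218, 214, 0]) cube([4150, 138, 2450]);
translate([218, 5756, 0]) cube([4150, 138, 2450]);
translate([218, 352, 0]) cube([138, 5404, 2450]);
translate([4230, 352, 0]) cube([138, 5404, 2450]);


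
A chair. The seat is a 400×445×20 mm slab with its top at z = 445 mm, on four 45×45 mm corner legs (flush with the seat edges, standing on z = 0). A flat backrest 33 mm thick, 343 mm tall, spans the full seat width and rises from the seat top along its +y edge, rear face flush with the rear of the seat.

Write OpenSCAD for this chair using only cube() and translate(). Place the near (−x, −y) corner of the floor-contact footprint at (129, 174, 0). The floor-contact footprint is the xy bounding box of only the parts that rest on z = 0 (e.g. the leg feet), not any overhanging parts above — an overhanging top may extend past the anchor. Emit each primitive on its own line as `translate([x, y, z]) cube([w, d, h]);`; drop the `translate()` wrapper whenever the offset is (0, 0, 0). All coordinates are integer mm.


// leg_h = 445 - 20 = 425
translate([129, 174, 425]) cube([400, 445, 20]);
translate([129, 174, 0]) cube([45, 45, 425]);
translate([484, 174, 0]) cube([45, 45, 425]);
translate([129, 574, 0]) cube([45, 45, 425]);
translate([484, 574, 0]) cube([45, 45, 425]);
translate([129, 586, 445]) cube([400, 33, 343]);


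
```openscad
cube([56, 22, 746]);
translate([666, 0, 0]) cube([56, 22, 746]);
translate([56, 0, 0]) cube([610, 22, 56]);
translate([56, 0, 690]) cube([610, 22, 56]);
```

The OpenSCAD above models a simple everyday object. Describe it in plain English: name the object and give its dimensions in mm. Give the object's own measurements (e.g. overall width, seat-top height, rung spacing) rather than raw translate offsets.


A rectangular picture frame lying in the x–z plane (depth along y). The opening is 610 mm wide (x) by 634 mm tall (z), surrounded by a border 56 mm wide on all four sides. The frame is 22 mm deep and is made of two full-height vertical stiles with two horizontal rails fitted between them.


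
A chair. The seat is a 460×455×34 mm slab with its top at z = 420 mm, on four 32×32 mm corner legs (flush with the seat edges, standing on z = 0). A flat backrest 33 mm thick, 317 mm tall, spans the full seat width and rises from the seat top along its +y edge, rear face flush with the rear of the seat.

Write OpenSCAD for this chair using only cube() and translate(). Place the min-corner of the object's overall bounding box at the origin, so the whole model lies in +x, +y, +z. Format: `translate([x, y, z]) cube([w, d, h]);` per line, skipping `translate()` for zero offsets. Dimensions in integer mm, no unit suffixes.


translate([0, 0, 386]) cube([460, 455, 34]);
cube([32, 32, 386]);
translate([428, 0, 0]) cube([32, 32, 386]);
translate([0, 423, 0]) cube([32, 32, 386]);
translate([428, 423, 0]) cube([32, 32, 386]);
translate([0, 422, 420]) cube([460, 33, 317]);


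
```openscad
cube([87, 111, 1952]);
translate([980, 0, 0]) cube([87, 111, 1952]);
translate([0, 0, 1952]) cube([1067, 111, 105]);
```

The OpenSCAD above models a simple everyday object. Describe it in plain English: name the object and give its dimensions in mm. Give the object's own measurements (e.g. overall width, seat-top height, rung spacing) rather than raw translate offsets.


A door frame. The clear opening is 893 mm wide and 1952 mm high. Two 87 mm wide jambs, 111 mm deep, stand either side of the opening from the floor to the top of the opening. A 105 mm thick head sits across the top of both jambs, spanning the full outside width of the frame.


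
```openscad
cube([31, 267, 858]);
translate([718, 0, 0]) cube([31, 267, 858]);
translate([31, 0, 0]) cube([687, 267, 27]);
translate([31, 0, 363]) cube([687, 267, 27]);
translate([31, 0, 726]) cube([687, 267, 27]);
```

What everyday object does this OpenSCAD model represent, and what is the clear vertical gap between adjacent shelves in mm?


A bookshelf. The clear shelf gap is 336 mm.

Two tall side panels with 3 horizontal boards between them — a bookshelf. The first two shelf undersides are at z = 0 and z = 363; with shelf thickness 27, the clear gap is 363 − 0 − 27 = 336 mm.


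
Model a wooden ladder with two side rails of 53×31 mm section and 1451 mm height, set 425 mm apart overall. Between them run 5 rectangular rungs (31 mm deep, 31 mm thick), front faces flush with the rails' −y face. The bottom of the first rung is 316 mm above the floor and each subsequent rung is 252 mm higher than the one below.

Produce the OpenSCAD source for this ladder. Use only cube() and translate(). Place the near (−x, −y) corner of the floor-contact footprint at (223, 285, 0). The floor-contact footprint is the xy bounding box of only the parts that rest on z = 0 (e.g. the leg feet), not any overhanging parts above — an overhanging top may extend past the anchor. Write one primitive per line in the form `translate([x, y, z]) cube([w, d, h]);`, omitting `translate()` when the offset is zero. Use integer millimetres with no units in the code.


// rung span = 425 - 2*53 = 319
// rung[k] z = 316 + k*252
translate([223, 285, 0]) cube([53, 31, 1451]);
translate([595, 285, 0]) cube([53, 31, 1451]);
translate([276, 285, 316]) cube([319, 31, 31]);
translate([276, 285, 568]) cube([319, 31, 31]);
translate([276, 285, 820]) cube([319, 31, 31]);
translate([276, 285, 1072]) cube([319, 31, 31]);
translate([276, 285, 1324]) cube([319, 31, 31]);


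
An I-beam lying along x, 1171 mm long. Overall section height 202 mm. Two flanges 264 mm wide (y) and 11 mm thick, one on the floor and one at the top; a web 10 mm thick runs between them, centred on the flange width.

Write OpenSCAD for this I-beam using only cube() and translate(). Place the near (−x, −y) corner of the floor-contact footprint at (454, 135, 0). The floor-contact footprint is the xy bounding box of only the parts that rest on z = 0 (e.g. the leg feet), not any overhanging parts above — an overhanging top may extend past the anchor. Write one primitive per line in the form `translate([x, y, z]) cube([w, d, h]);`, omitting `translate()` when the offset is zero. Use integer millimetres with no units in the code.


translate([454, 135, 0]) cube([1171, 264, 11]);
translate([454, 262, 11]) cube([1171, 10, 180]);
translate([454, 135, 191]) cube([1171, 264, 11]);


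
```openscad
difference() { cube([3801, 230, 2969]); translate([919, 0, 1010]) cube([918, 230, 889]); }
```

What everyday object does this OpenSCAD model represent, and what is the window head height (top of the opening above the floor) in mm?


A wall with a window opening. The window head height is 1899 mm.

A wall with a rectangular opening subtracted — a window. Sill at z = 1010, opening 889 mm tall, so the head is at 1010 + 889 = 1899 mm.


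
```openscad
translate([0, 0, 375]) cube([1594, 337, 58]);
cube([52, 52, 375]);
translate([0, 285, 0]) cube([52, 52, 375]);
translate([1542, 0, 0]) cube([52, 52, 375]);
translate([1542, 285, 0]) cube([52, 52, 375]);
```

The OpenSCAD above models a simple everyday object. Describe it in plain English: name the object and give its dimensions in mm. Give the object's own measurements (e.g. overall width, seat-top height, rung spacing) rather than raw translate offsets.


A long wooden bench with a 1594 mm (x) × 337 mm (y) seat, 58 mm thick, its top surface 433 mm above the floor. Four 52 mm square legs at the seat corners, flush with the edges, run from z = 0 to the seat underside.


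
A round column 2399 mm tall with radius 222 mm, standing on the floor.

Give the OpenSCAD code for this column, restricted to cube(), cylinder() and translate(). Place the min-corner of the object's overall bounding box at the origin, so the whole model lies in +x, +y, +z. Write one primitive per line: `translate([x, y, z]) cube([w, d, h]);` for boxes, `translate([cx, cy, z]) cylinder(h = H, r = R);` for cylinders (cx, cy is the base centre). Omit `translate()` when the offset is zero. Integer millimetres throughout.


translate([222, 222, 0]) cylinder(h = 2399, r = 222);


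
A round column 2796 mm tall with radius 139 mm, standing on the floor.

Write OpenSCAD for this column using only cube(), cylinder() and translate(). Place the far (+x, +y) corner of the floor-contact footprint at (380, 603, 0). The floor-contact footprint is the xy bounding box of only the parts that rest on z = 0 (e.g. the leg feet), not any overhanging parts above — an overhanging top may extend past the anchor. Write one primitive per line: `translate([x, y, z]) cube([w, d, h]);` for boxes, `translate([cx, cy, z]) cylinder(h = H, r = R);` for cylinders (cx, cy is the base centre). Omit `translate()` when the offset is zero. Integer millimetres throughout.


translate([241, 464, 0]) cylinder(h = 2796, r = 139);


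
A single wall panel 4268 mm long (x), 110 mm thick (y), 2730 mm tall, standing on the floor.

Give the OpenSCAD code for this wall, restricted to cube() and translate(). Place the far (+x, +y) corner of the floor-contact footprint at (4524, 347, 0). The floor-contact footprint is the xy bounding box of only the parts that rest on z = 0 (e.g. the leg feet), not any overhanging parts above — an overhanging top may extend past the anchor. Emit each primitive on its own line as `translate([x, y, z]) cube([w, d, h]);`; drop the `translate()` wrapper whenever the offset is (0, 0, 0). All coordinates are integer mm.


translate([256, 237, 0]) cube([4268, 110, 2730]);


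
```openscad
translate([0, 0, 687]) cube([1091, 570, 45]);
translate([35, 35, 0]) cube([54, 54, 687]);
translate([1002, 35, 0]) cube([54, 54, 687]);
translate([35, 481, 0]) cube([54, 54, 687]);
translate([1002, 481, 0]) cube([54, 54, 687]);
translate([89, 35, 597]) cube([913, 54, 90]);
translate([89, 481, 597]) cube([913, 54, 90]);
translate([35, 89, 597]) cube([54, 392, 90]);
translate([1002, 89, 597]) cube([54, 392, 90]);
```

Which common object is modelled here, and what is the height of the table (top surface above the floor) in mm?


A table. The table height is 732 mm.

A 1091×570×45 slab sits at z = 687 on four 54 mm square posts — a table. The top surface is at 687 + 45 = 732 mm.


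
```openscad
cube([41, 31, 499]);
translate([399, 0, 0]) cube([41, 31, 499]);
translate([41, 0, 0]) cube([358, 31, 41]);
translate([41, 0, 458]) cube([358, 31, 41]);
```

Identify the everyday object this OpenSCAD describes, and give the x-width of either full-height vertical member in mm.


A picture frame. The border width is 41 mm.

Four thin pieces enclosing a rectangular opening — a picture frame. The two full-height stiles are 499 mm tall; the top rail sits at z = 458 and is 41 mm tall, so the border above the opening is 499 − 458 = 41 mm, matching the stile x-width.


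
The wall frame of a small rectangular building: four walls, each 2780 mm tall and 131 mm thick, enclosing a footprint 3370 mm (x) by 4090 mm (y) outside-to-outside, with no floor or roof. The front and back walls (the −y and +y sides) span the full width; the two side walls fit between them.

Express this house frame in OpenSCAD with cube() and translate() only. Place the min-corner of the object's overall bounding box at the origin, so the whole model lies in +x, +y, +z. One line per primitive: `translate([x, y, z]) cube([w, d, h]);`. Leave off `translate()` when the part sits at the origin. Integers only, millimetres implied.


cube([3370, 131, 2780]);
translate([0, 3959, 0]) cube([3370, 131, 2780]);
translate([0, 131, 0]) cube([131, 3828, 2780]);
translate([3239, 131, 0]) cube([131, 3828, 2780]);


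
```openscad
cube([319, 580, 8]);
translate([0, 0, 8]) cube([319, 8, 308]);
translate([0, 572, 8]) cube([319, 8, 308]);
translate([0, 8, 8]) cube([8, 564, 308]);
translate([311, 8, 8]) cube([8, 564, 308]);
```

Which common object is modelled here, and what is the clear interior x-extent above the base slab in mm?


An open box. The internal width is 303 mm.

A 319×580 base slab with four walls standing on it — an open box. The base is 319 mm wide and the walls are 8 mm thick, so the internal width is 319 − 2 × 8 = 303 mm.


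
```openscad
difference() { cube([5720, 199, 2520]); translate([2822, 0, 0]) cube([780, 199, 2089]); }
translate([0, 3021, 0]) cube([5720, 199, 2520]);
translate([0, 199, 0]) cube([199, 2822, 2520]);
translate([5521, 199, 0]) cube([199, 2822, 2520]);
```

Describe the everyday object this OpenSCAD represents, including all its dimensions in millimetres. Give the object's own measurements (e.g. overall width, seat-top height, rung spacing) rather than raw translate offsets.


A single room: four walls, each 2520 mm tall and 199 mm thick, enclosing an outside footprint 5720×3220 mm (x × y), no floor or roof. The front and back walls (−y and +y sides) run the full x-width; the side walls fit between their inner faces. A door opening 780 mm wide and 2089 mm tall is cut through the front wall from the floor up, its −x edge 2822 mm from the wall's −x end.


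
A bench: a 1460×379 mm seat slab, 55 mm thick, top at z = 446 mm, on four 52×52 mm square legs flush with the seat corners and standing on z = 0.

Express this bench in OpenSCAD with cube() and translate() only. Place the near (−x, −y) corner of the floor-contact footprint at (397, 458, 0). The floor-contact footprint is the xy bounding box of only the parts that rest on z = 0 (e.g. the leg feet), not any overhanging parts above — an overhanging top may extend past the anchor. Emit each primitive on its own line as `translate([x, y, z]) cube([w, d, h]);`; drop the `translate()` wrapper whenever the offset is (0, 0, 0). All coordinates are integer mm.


translate([397, 458, 391]) cube([1460, 379, 55]);
translate([397, 458, 0]) cube([52, 52, 391]);
translate([397, 785, 0]) cube([52, 52, 391]);
translate([1805, 458, 0]) cube([52, 52, 391]);
translate([1805, 785, 0]) cube([52, 52, 391]);


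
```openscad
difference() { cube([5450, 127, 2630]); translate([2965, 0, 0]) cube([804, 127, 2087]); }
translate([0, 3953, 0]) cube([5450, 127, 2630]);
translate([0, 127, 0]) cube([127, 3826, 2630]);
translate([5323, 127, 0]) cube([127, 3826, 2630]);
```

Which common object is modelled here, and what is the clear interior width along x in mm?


A single room. The interior width is 5196 mm.

Four walls enclosing a rectangle with a door in the front wall — a room. Outside width 5450 minus two 127 mm walls gives 5196 mm.


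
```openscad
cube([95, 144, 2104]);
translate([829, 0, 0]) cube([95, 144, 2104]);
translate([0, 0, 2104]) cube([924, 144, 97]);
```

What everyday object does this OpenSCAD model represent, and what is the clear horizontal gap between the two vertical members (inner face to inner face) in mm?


A door frame. The clear opening width is 734 mm.

Two 2104 mm tall posts with a header on top — a door frame. The left jamb is 95 mm wide at x = 0; the right jamb starts at x = 829. The clear opening is 829 − 95 = 734 mm.


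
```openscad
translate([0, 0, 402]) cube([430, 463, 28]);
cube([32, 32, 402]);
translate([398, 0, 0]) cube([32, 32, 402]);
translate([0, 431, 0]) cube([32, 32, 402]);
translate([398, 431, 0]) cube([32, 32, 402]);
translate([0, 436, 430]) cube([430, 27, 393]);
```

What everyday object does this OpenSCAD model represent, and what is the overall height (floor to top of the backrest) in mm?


A chair. The overall height is 823 mm.

A slab on four corner posts with a tall panel at the back — a chair. The seat slab sits at z = 402 with thickness 28, and the 393 mm backrest starts at the seat top, so the overall height is 402 + 28 + 393 = 823 mm.


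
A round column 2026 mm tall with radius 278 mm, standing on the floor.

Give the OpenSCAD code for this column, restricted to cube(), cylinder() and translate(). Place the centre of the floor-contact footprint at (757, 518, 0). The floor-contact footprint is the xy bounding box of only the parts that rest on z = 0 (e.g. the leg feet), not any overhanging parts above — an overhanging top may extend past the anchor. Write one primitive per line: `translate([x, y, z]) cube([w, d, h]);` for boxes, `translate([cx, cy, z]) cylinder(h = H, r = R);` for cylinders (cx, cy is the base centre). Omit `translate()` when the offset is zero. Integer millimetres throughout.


translate([757, 518, 0]) cylinder(h = 2026, r = 278);


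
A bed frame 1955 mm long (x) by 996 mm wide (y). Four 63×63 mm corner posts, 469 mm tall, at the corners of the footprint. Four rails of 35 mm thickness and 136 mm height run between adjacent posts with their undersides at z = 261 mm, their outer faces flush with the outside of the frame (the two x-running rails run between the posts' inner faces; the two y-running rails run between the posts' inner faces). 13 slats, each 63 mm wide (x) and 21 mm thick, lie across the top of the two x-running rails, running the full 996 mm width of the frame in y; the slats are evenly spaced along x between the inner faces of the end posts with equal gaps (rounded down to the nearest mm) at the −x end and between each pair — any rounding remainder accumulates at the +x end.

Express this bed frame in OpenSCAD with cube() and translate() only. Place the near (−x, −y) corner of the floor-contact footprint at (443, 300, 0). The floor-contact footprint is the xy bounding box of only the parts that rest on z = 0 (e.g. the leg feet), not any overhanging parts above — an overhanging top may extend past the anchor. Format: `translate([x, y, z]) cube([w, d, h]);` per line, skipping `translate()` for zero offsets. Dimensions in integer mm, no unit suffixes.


translate([443, 300, 0]) cube([63, 63, 469]);
translate([443, 1233, 0]) cube([63, 63, 469]);
translate([2335, 300, 0]) cube([63, 63, 469]);
translate([2335, 1233, 0]) cube([63, 63, 469]);
translate([506, 300, 261]) cube([1829, 35, 136]);
translate([506, 1261, 261]) cube([1829, 35, 136]);
translate([443, 363, 261]) cube([35, 870, 136]);
translate([2363, 363, 261]) cube([35, 870, 136]);
translate([578, 300, 397]) cube([63, 996, 21]);
translate([713, 300, 397]) cube([63, 996, 21]);
translate([848, 300, 397]) cube([63, 996, 21]);
translate([983, 300, 397]) cube([63, 996, 21]);
translate([1118, 300, 397]) cube([63, 996, 21]);
translate([1253, 300, 397]) cube([63, 996, 21]);
translate([1388, 300, 397]) cube([63, 996, 21]);
translate([1523, 300, 397]) cube([63, 996, 21]);
translate([1658, 300, 397]) cube([63, 996, 21]);
translate([1793, 300, 397]) cube([63, 996, 21]);
translate([1928, 300, 397]) cube([63, 996, 21]);
translate([2063, 300, 397]) cube([63, 996, 21]);
translate([2198, 300, 397]) cube([63, 996, 21]);


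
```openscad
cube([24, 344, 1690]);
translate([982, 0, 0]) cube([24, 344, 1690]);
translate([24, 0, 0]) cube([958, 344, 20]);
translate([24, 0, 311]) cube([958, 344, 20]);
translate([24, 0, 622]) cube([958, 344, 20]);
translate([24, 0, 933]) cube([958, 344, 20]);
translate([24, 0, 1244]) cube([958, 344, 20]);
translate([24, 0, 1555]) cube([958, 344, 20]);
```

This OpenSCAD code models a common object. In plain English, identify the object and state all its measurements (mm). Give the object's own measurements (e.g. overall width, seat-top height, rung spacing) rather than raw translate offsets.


An open bookshelf. Two side panels, each 24 mm thick, 344 mm deep and 1690 mm tall, stand 1006 mm apart (outside-to-outside). Between them sit 6 shelves, each 20 mm thick and 344 mm deep, spanning the full gap between the sides. The bottom shelf rests on the floor (its underside at z = 0) and the clear gap between one shelf's top and the next shelf's underside is 291 mm.


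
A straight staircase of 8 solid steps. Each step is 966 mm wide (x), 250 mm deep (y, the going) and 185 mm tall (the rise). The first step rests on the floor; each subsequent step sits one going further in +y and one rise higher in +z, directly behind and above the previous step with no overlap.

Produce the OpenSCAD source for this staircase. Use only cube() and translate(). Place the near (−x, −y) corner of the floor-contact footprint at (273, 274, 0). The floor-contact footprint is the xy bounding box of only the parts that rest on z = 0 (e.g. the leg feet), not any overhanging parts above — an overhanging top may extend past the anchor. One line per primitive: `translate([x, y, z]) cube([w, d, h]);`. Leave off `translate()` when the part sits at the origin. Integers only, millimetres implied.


translate([273, 274, 0]) cube([966, 250, 185]);
translate([273, 524, 185]) cube([966, 250, 185]);
translate([273, 774, 370]) cube([966, 250, 185]);
translate([273, 1024, 555]) cube([966, 250, 185]);
translate([273, 1274, 740]) cube([966, 250, 185]);
translate([273, 1524, 925]) cube([966, 250, 185]);
translate([273, 1774, 1110]) cube([966, 250, 185]);
translate([273, 2024, 1295]) cube([966, 250, 185]);


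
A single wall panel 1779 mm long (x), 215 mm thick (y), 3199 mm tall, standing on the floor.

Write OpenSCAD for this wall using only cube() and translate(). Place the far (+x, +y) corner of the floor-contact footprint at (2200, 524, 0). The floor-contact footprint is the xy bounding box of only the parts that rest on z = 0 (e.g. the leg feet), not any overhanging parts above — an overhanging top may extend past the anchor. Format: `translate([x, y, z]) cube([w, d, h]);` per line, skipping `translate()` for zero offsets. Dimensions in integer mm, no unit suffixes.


translate([421, 309, 0]) cube([1779, 215, 3199]);


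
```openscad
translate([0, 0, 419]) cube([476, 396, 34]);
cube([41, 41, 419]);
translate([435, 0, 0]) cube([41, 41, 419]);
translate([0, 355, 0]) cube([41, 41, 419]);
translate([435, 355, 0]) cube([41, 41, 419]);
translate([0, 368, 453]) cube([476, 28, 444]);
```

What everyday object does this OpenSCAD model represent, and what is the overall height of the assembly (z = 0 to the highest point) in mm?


A chair. The overall height is 897 mm.

A slab on four corner posts with a tall panel at the back — a chair. The seat slab sits at z = 419 with thickness 34, and the 444 mm backrest starts at the seat top, so the overall height is 419 + 34 + 444 = 897 mm.


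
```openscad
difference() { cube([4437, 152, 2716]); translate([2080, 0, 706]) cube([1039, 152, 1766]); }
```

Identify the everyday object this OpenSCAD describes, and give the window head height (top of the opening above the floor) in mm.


A wall with a window opening. The window head height is 2472 mm.

A wall with a rectangular opening subtracted — a window. Sill at z = 706, opening 1766 mm tall, so the head is at 706 + 1766 = 2472 mm.


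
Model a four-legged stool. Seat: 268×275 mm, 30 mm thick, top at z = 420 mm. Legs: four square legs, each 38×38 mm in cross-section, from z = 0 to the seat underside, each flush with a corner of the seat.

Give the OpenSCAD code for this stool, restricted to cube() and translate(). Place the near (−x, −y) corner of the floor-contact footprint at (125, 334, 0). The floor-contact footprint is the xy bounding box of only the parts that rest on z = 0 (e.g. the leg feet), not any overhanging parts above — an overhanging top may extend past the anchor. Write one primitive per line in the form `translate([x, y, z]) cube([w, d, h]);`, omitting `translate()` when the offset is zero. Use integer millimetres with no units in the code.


// leg_h = 420 - 30 = 390
translate([125, 334, 390]) cube([268, 275, 30]);
translate([125, 334, 0]) cube([38, 38, 390]);
translate([355, 334, 0]) cube([38, 38, 390]);
translate([125, 571, 0]) cube([38, 38, 390]);
translate([355, 571, 0]) cube([38, 38, 390]);


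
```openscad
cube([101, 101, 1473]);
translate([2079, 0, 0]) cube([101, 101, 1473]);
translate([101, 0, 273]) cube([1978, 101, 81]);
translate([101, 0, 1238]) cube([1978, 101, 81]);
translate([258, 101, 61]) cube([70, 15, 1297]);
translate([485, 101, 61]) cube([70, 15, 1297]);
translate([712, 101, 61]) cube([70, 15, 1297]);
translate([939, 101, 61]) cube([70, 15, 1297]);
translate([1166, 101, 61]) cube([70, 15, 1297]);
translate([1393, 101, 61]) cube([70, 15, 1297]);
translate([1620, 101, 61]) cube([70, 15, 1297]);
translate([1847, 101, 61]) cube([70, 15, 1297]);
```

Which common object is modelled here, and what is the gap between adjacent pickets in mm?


A fence section. The picket gap is 157 mm.

Two posts, two rails, 8 pickets — a fence section. Span 1978 mm holds 8 pickets of 70 mm with 9 equal gaps: ⌊(1978 − 8·70) / 9⌋ = 157 mm.


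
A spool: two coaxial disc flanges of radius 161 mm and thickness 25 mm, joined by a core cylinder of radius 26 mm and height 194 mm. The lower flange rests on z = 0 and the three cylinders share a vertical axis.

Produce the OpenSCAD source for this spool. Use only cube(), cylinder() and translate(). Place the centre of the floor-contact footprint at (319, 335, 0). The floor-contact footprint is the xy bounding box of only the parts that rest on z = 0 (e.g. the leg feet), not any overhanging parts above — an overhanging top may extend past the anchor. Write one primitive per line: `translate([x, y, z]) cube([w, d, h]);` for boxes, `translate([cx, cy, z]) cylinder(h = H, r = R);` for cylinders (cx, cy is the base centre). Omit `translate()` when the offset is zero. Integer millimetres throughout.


translate([319, 335, 0]) cylinder(h = 25, r = 161);
translate([319, 335, 25]) cylinder(h = 194, r = 26);
translate([319, 335, 219]) cylinder(h = 25, r = 161);


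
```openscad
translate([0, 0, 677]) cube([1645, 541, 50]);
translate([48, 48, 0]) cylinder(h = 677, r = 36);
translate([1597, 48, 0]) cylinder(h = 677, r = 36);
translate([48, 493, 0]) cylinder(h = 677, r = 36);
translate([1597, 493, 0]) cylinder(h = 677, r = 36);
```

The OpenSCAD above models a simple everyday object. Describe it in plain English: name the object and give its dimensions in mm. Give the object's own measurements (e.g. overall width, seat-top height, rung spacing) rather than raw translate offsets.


A table: top 1645 mm (x) × 541 mm (y), 50 mm thick, upper face at z = 727 mm, on four round legs of 72 mm diameter, each leg's bounding box inset 12 mm from the nearest pair of top edges from z = 0 to the bottom of the top.


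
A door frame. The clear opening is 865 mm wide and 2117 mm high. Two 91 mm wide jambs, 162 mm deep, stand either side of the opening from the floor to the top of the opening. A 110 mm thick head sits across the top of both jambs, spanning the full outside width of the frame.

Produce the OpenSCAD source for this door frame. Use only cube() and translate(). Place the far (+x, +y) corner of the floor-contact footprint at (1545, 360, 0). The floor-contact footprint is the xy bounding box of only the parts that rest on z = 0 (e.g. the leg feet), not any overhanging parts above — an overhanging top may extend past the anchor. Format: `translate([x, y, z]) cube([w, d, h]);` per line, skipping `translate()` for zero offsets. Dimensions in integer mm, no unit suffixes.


translate([498, 198, 0]) cube([91, 162, 2117]);
translate([1454, 198, 0]) cube([91, 162, 2117]);
translate([498, 198, 2117]) cube([1047, 162, 110]);


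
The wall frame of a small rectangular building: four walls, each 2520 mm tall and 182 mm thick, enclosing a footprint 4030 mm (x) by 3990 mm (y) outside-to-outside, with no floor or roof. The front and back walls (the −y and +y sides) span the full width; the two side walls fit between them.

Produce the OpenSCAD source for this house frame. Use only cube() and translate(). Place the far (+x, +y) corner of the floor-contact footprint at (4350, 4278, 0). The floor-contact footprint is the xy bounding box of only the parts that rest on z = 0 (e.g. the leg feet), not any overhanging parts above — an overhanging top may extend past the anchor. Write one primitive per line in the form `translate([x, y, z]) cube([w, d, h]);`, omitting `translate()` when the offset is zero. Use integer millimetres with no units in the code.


translate([320, 288, 0]) cube([4030, 182, 2520]);
translate([320, 4096, 0]) cube([4030, 182, 2520]);
translate([320, 470, 0]) cube([182, 3626, 2520]);
translate([4168, 470, 0]) cube([182, 3626, 2520]);


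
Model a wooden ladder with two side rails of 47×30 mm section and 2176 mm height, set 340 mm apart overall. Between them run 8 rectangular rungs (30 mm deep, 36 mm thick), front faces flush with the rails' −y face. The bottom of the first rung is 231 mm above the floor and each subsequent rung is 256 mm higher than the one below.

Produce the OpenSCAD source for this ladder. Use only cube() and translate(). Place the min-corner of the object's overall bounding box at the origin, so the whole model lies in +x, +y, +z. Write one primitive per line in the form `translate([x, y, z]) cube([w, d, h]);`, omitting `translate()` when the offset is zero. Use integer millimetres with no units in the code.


// rung span = 340 - 2*47 = 246
// rung[k] z = 231 + k*256
cube([47, 30, 2176]);
translate([293, 0, 0]) cube([47, 30, 2176]);
translate([47, 0, 231]) cube([246, 30, 36]);
translate([47, 0, 487]) cube([246, 30, 36]);
translate([47, 0, 743]) cube([246, 30, 36]);
translate([47, 0, 999]) cube([246, 30, 36]);
translate([47, 0, 1255]) cube([246, 30, 36]);
translate([47, 0, 1511]) cube([246, 30, 36]);
translate([47, 0, 1767]) cube([246, 30, 36]);
translate([47, 0, 2023]) cube([246, 30, 36]);


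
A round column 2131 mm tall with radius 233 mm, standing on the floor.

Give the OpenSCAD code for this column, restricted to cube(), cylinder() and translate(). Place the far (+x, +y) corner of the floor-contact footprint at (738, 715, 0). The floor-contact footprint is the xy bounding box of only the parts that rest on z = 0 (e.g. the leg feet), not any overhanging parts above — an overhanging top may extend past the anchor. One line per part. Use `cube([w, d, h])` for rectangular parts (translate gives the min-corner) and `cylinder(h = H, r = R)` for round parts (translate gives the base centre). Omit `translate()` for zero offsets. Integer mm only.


translate([505, 482, 0]) cylinder(h = 2131, r = 233);


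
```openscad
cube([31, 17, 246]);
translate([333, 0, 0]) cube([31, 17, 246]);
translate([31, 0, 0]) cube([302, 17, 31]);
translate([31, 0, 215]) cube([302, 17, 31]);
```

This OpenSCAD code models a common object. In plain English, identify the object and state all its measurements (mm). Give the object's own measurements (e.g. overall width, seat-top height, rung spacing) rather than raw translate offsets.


A rectangular picture frame lying in the x–z plane (depth along y). The opening is 302 mm wide (x) by 184 mm tall (z), surrounded by a border 31 mm wide on all four sides. The frame is 17 mm deep and is made of two full-height vertical stiles with two horizontal rails fitted between them.
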